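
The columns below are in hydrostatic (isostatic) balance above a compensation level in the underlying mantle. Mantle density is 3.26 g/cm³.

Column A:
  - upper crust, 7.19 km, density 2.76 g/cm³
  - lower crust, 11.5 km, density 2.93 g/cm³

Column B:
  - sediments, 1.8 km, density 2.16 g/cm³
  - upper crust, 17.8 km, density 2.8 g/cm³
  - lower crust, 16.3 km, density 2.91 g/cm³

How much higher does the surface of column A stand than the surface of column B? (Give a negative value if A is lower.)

−2.6 km

For any compensation level in the mantle, the mantle terms cancel and isostasy reduces to e = (Σt_A − Σt_B) − (Σ(ρt)_A − Σ(ρt)_B) / ρ_m.
Σt_A = 18.69 km; Σt_B = 35.9 km; Σ(ρt)_A = 53.5394; Σ(ρt)_B = 101.161 (in km·g/cm³).
e = (18.69 − 35.9) − (53.5394 − 101.161) / 3.26 = −2.6 km.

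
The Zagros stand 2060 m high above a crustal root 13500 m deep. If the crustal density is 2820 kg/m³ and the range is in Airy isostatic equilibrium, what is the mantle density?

3250 kg/m³

Airy balance: ρ_c h = (ρ_m − ρ_c) r → ρ_m = ρ_c (1 + h/r).
ρ_m = 2820 × (1 + 2060 m/13500 m) = 3250 kg/m³.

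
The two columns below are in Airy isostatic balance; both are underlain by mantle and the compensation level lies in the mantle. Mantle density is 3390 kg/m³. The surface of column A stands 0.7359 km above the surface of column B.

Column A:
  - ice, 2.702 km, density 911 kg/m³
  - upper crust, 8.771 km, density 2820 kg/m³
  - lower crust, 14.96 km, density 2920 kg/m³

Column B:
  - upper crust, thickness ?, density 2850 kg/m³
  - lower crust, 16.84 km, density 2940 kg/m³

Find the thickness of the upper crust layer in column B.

Take the compensation level at the base of the deeper column (depth z_c below the surface of column A) and equate Σ ρ_i t_i down to z_c; mantle fills any gap and the z_c terms cancel.
Column A: 2.702×911 + 8.771×2820 + 14.96×2920 + (z_c − 26.433)×3390
Column B: 0.7359×0 + x×2850 + 16.84×2940 + (z_c − 0.7359 − 16.84 − x)×3390
The z_c×3390 term appears on both sides and cancels. Collect the known terms of each column as K = Σ(ρt)_known − 3390 × (depth of known layers): K_A = 70878.942 − 3390×26.433 = −18728.928; K_B = 49509.6 − 3390×(0.7359 + 16.84) = −10072.701.
Balance: K_A = K_B − x×(3390 − 2850), so x = (K_B − K_A)/(3390 − 2850) = 8656.23/540 = 16 km.

16 km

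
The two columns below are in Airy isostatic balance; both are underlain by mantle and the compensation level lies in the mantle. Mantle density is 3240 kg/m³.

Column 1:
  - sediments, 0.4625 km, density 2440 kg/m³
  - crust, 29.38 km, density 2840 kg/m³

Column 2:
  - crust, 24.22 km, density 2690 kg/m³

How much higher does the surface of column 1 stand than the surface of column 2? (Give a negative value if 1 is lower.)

−0.37 km

For any compensation level in the mantle, the mantle terms cancel and isostasy reduces to e = (Σt_1 − Σt_2) − (Σ(ρt)_1 − Σ(ρt)_2) / ρ_m.
Σt_1 = 29.8425 km; Σt_2 = 24.22 km; Σ(ρt)_1 = 84567.7; Σ(ρt)_2 = 65151.8 (in km·kg/m³).
e = (29.8425 − 24.22) − (84567.7 − 65151.8) / 3240 = −0.37 km.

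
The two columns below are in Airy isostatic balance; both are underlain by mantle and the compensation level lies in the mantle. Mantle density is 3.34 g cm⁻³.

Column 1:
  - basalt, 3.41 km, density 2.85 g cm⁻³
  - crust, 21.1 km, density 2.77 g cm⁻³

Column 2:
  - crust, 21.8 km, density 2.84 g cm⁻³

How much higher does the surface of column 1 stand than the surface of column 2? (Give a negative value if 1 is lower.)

For any compensation level in the mantle, the mantle terms cancel and isostasy reduces to e = (Σt_1 − Σt_2) − (Σ(ρt)_1 − Σ(ρt)_2) / ρ_m.
Σt_1 = 24.51 km; Σt_2 = 21.8 km; Σ(ρt)_1 = 68.1655; Σ(ρt)_2 = 61.912 (in km·g cm⁻³).
e = (24.51 − 21.8) − (68.1655 − 61.912) / 3.34 = 0.838 km.

0.838 km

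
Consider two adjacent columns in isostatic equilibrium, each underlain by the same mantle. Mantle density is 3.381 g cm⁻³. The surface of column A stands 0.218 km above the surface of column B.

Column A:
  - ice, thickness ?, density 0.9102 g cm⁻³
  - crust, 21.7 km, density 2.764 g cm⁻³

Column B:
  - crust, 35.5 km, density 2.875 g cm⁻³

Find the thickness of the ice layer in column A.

2.15 km

Take the compensation level at the base of the deeper column (depth z_c below the surface of column A) and equate Σ ρ_i t_i down to z_c; mantle fills any gap and the z_c terms cancel.
Column A: x×0.9102 + 21.7×2.764 + (z_c − 21.7 − x)×3.381
Column B: 0.218×0 + 35.5×2.875 + (z_c − 0.218 − 35.5)×3.381
The z_c×3.381 term appears on both sides and cancels. Collect the known terms of each column as K = Σ(ρt)_known − 3.381 × (depth of known layers): K_A = 59.9788 − 3.381×21.7 = −13.3889; K_B = 102.0625 − 3.381×(0.218 + 35.5) = −18.700058.
Balance: K_A − x×(3.381 − 0.9102) = K_B, so x = (K_A − K_B)/(3.381 − 0.9102) = 5.31116/2.4708 = 2.15 km.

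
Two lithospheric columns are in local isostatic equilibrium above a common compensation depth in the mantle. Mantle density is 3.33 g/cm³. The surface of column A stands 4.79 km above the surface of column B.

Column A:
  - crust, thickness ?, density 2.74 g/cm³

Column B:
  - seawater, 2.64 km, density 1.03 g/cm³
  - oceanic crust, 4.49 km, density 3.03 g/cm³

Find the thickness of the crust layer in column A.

Take the compensation level at the base of the deeper column (depth z_c below the surface of column A) and equate Σ ρ_i t_i down to z_c; mantle fills any gap and the z_c terms cancel.
Column A: x×2.74 + (z_c − 0 − x)×3.33
Column B: 4.79×0 + 2.64×1.03 + 4.49×3.03 + (z_c − 4.79 − 7.13)×3.33
The z_c×3.33 term appears on both sides and cancels. Collect the known terms of each column as K = Σ(ρt)_known − 3.33 × (depth of known layers): K_A = 0 − 3.33×0 = 0; K_B = 16.3239 − 3.33×(4.79 + 7.13) = −23.3697.
Balance: K_A − x×(3.33 − 2.74) = K_B, so x = (K_A − K_B)/(3.33 − 2.74) = 23.3697/0.59 = 39.6 km.

39.6 km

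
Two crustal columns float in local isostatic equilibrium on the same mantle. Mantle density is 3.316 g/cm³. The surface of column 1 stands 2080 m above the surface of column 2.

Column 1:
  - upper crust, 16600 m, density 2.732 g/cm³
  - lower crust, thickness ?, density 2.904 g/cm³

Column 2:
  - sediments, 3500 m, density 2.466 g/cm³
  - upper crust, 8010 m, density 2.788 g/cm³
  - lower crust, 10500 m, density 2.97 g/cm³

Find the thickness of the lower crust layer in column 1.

Take the compensation level at the base of the deeper column (depth z_c below the surface of column 1) and equate Σ ρ_i t_i down to z_c; mantle fills any gap and the z_c terms cancel.
Column 1: 16600×2.732 + x×2.904 + (z_c − 16600 − x)×3.316
Column 2: 2080×0 + 3500×2.466 + 8010×2.788 + 10500×2.97 + (z_c − 2080 − 22010)×3.316
The z_c×3.316 term appears on both sides and cancels. Collect the known terms of each column as K = Σ(ρt)_known − 3.316 × (depth of known layers): K_1 = 45351.2 − 3.316×16600 = −9694.4; K_2 = 62147.88 − 3.316×(2080 + 22010) = −17734.56.
Balance: K_1 − x×(3.316 − 2.904) = K_2, so x = (K_1 − K_2)/(3.316 − 2.904) = 8040.16/0.412 = 19500 m.

19500 m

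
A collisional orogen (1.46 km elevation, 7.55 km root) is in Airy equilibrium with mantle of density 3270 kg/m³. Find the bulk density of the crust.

ρ_c h = (ρ_m − ρ_c) r → ρ_c (h + r) = ρ_m r → ρ_c = ρ_m r / (h + r).
ρ_c = 3270 × 7.55 km / (1.46 km + 7.55 km) = 2740 kg/m³.

2740 kg/m³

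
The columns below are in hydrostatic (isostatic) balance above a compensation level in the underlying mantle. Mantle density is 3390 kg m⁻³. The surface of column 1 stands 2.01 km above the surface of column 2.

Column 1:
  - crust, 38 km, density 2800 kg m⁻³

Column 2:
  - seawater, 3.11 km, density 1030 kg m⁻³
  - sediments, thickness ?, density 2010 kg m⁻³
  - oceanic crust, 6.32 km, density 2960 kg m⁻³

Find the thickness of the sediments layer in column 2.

Take the compensation level at the base of the deeper column (depth z_c below the surface of column 1) and equate Σ ρ_i t_i down to z_c; mantle fills any gap and the z_c terms cancel.
Column 1: 38×2800 + (z_c − 38)×3390
Column 2: 2.01×0 + 3.11×1030 + x×2010 + 6.32×2960 + (z_c − 2.01 − 9.43 − x)×3390
The z_c×3390 term appears on both sides and cancels. Collect the known terms of each column as K = Σ(ρt)_known − 3390 × (depth of known layers): K_1 = 106400 − 3390×38 = −22420; K_2 = 21910.5 − 3390×(2.01 + 9.43) = −16871.1.
Balance: K_1 = K_2 − x×(3390 − 2010), so x = (K_2 − K_1)/(3390 − 2010) = 5548.9/1380 = 4.02 km.

4.02 km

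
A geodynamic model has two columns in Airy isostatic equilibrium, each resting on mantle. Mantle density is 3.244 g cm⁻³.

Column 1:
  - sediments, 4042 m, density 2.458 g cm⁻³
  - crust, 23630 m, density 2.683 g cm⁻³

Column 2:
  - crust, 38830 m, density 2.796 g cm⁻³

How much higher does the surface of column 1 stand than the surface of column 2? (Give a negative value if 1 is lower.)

−297 m

For any compensation level in the mantle, the mantle terms cancel and isostasy reduces to e = (Σt_1 − Σt_2) − (Σ(ρt)_1 − Σ(ρt)_2) / ρ_m.
Σt_1 = 27672 m; Σt_2 = 38830 m; Σ(ρt)_1 = 73334.526; Σ(ρt)_2 = 108568.68 (in m·g cm⁻³).
e = (27672 − 38830) − (73334.526 − 108568.68) / 3.244 = −297 m.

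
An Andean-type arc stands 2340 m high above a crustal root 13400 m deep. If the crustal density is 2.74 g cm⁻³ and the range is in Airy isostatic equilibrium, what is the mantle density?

3.22 g cm⁻³

Airy balance: ρ_c h = (ρ_m − ρ_c) r → ρ_m = ρ_c (1 + h/r).
ρ_m = 2.74 × (1 + 2340 m/13400 m) = 3.22 g cm⁻³.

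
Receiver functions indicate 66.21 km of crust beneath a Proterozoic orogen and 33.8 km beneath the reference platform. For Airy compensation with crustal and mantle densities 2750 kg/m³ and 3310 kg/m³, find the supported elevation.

5.48 km

Excess crust Δ = 66.21 km − 33.8 km = 32.41 km, split between elevation h and root r with h + r = Δ.
Airy balance ρ_c h = (ρ_m − ρ_c) r gives r = h ρ_c/(ρ_m − ρ_c), so h (1 + ρ_c/(ρ_m − ρ_c)) = Δ, i.e. h = Δ (ρ_m − ρ_c)/ρ_m.
h = 32.41 km × 560/3310 = 5.48 km.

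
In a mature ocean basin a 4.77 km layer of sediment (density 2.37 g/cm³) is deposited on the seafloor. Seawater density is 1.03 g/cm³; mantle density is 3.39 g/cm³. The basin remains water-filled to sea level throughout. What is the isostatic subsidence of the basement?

2.71 km

Submarine loading: the sediment displaces seawater, and the subsidence is in turn flooded, so s (ρ_m − ρ_w) = t (ρ_sed − ρ_w).
s = 4.77 km × (2.37 − 1.03) / (3.39 − 1.03) = 2.71 km.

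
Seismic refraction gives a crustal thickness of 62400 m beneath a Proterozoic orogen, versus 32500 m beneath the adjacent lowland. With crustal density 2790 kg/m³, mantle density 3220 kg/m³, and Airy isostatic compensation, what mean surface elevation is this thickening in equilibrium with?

Excess crust Δ = 62400 m − 32500 m = 29900 m, split between elevation h and root r with h + r = Δ.
Airy balance ρ_c h = (ρ_m − ρ_c) r gives r = h ρ_c/(ρ_m − ρ_c), so h (1 + ρ_c/(ρ_m − ρ_c)) = Δ, i.e. h = Δ (ρ_m − ρ_c)/ρ_m.
h = 29900 m × 430/3220 = 3990 m.

3990 m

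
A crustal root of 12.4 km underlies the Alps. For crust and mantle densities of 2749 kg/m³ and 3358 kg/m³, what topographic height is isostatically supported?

2.75 km

Isostatic balance requires: ρ_c h = (ρ_m − ρ_c) r.
h = r (ρ_m − ρ_c) / ρ_c = 12.4 km × (3358 − 2749) / 2749 = 2.75 km.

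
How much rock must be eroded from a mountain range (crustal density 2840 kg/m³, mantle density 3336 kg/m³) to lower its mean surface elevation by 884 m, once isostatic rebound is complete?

Net drop Δ = e − u = e − e ρ_c/ρ_m = e (ρ_m − ρ_c)/ρ_m.
e = Δ ρ_m/(ρ_m − ρ_c) = 884 m × 3336/496 = 5950 m.

5950 m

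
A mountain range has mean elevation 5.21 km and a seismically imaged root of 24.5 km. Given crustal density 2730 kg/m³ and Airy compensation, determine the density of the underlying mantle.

3310 kg/m³

Airy balance: ρ_c h = (ρ_m − ρ_c) r → ρ_m = ρ_c (1 + h/r).
ρ_m = 2730 × (1 + 5.21 km/24.5 km) = 3310 kg/m³.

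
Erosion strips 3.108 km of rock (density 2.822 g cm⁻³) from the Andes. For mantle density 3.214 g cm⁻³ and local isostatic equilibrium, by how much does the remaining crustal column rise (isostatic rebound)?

2.73 km

Unloading: uplift u = e ρ_c/ρ_m = 3.108 km × 2.822/3.214 = 2.73 km.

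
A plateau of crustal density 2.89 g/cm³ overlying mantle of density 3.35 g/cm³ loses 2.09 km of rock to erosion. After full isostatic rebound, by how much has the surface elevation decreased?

0.287 km

Rebound u = e ρ_c/ρ_m = 2.09 km × 2.89/3.35 = 1.803 km.
Net surface drop = e − u = 2.09 km − 1.803 km = e (ρ_m − ρ_c)/ρ_m = 0.287 km.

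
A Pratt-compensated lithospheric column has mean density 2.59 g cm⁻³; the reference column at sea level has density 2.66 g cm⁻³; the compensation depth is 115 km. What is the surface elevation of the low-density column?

ρ_ref D = ρ (D + h) → h = D (ρ_ref − ρ)/ρ.
h = 115 km × (2.66 − 2.59)/2.59 = 3.11 km.

3.11 km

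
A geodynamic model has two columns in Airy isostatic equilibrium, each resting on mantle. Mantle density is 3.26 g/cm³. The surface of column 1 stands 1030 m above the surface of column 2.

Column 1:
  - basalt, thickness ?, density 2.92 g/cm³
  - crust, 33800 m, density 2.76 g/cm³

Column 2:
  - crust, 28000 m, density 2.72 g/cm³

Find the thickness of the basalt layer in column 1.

Take the compensation level at the base of the deeper column (depth z_c below the surface of column 1) and equate Σ ρ_i t_i down to z_c; mantle fills any gap and the z_c terms cancel.
Column 1: x×2.92 + 33800×2.76 + (z_c − 33800 − x)×3.26
Column 2: 1030×0 + 28000×2.72 + (z_c − 1030 − 28000)×3.26
The z_c×3.26 term appears on both sides and cancels. Collect the known terms of each column as K = Σ(ρt)_known − 3.26 × (depth of known layers): K_1 = 93288 − 3.26×33800 = −16900; K_2 = 76160 − 3.26×(1030 + 28000) = −18477.8.
Balance: K_1 − x×(3.26 − 2.92) = K_2, so x = (K_1 − K_2)/(3.26 − 2.92) = 1577.8/0.34 = 4640 m.

4640 m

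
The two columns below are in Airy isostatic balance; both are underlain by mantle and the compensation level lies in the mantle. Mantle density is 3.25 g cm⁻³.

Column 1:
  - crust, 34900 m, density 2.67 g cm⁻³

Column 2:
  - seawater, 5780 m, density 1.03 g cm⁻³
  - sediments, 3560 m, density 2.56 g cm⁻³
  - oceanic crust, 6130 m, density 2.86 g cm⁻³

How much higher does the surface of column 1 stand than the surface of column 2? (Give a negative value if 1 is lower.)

789 m

For any compensation level in the mantle, the mantle terms cancel and isostasy reduces to e = (Σt_1 − Σt_2) − (Σ(ρt)_1 − Σ(ρt)_2) / ρ_m.
Σt_1 = 34900 m; Σt_2 = 15470 m; Σ(ρt)_1 = 93183; Σ(ρt)_2 = 32598.8 (in m·g cm⁻³).
e = (34900 − 15470) − (93183 − 32598.8) / 3.25 = 789 m.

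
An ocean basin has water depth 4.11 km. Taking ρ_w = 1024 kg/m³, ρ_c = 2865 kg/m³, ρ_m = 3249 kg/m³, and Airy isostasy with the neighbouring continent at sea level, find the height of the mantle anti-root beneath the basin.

By Archimedes' principle applied to the lithosphere: replacing crust with seawater at the top is compensated by replacing crust with mantle at the base: d (ρ_c − ρ_w) = a (ρ_m − ρ_c).
a = d (ρ_c − ρ_w)/(ρ_m − ρ_c) = 4.11 km × 1841/384 = 19.7 km.

19.7 km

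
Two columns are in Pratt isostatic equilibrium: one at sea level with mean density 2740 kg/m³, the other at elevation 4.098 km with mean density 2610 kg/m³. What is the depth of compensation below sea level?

82.3 km

ρ_ref D = ρ (D + h) → D (ρ_ref − ρ) = ρ h.
D = ρ h/(ρ_ref − ρ) = 2610 × 4.098 km/(2740 − 2610) = 82.3 km.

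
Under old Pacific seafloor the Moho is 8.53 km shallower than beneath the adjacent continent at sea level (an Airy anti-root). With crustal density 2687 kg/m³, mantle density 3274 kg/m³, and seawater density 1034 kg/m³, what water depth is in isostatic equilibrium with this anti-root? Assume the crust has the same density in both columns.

Replacing a thickness d of crust by seawater at the top must be balanced by replacing crust with mantle at the base: d (ρ_c − ρ_w) = a (ρ_m − ρ_c).
d = a (ρ_m − ρ_c)/(ρ_c − ρ_w) = 8.53 km × 587/1653 = 3.03 km.

3.03 km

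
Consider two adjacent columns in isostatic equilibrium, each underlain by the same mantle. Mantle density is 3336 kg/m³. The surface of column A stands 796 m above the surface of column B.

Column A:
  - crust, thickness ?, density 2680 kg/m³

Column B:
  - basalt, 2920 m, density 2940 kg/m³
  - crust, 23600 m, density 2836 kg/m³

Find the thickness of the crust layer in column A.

23800 m

Take the compensation level at the base of the deeper column (depth z_c below the surface of column A) and equate Σ ρ_i t_i down to z_c; mantle fills any gap and the z_c terms cancel.
Column A: x×2680 + (z_c − 0 − x)×3336
Column B: 796×0 + 2920×2940 + 23600×2836 + (z_c − 796 − 26520)×3336
The z_c×3336 term appears on both sides and cancels. Collect the known terms of each column as K = Σ(ρt)_known − 3336 × (depth of known layers): K_A = 0 − 3336×0 = 0; K_B = 75514400 − 3336×(796 + 26520) = −15611776.
Balance: K_A − x×(3336 − 2680) = K_B, so x = (K_A − K_B)/(3336 − 2680) = 15611800/656 = 23800 m.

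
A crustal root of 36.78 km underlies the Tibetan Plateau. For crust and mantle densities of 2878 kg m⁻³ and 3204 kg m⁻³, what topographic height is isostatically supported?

4.17 km

By Archimedes' principle applied to the lithosphere: ρ_c h = (ρ_m − ρ_c) r.
h = r (ρ_m − ρ_c) / ρ_c = 36.78 km × (3204 − 2878) / 2878 = 4.17 km.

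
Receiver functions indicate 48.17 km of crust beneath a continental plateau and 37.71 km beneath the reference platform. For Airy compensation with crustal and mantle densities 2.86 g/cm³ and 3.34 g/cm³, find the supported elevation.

Excess crust Δ = 48.17 km − 37.71 km = 10.46 km, split between elevation h and root r with h + r = Δ.
Airy balance ρ_c h = (ρ_m − ρ_c) r gives r = h ρ_c/(ρ_m − ρ_c), so h (1 + ρ_c/(ρ_m − ρ_c)) = Δ, i.e. h = Δ (ρ_m − ρ_c)/ρ_m.
h = 10.46 km × 0.48/3.34 = 1.5 km.

1.5 km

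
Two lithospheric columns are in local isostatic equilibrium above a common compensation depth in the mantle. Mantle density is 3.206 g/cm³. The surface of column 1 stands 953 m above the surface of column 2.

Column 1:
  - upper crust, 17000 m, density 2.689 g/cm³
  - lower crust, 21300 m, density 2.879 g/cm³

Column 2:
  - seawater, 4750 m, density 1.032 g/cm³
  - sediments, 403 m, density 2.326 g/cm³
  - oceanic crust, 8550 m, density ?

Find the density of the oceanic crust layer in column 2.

2.97 g/cm³

Take the compensation level at the base of the deeper column (depth z_c below the surface of column 1) and equate Σ ρ_i t_i down to z_c; mantle fills any gap and the z_c terms cancel.
Column 1: 17000×2.689 + 21300×2.879 + (z_c − 38300)×3.206
Column 2: 953×0 + 4750×1.032 + 403×2.326 + 8550×ρ + (z_c − 953 − 13703)×3.206
The z_c×3.206 term appears on both sides and cancels. Collect the known terms of each column as K = Σ(ρt)_known − 3.206 × (depth of known layers): K_1 = 107035.7 − 3.206×38300 = −15754.1; K_2 = 5839.378 − 3.206×(953 + 13703) = −41147.758.
Balance: K_1 = K_2 + 8550×ρ, so ρ = (K_1 − K_2)/8550 = 25393.7/8550 = 2.97 g/cm³.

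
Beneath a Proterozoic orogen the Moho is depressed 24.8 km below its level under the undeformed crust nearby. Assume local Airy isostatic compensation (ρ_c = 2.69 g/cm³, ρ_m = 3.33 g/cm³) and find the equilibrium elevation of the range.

5.9 km

Isostatic balance requires: ρ_c h = (ρ_m − ρ_c) r.
h = r (ρ_m − ρ_c) / ρ_c = 24.8 km × (3.33 − 2.69) / 2.69 = 5.9 km.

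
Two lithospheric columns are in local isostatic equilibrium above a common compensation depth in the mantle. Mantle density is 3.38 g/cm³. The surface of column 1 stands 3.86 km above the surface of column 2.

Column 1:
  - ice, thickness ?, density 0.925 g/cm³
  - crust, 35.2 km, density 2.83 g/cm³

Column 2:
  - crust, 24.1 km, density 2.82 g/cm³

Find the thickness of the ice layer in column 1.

Take the compensation level at the base of the deeper column (depth z_c below the surface of column 1) and equate Σ ρ_i t_i down to z_c; mantle fills any gap and the z_c terms cancel.
Column 1: x×0.925 + 35.2×2.83 + (z_c − 35.2 − x)×3.38
Column 2: 3.86×0 + 24.1×2.82 + (z_c − 3.86 − 24.1)×3.38
The z_c×3.38 term appears on both sides and cancels. Collect the known terms of each column as K = Σ(ρt)_known − 3.38 × (depth of known layers): K_1 = 99.616 − 3.38×35.2 = −19.36; K_2 = 67.962 − 3.38×(3.86 + 24.1) = −26.5428.
Balance: K_1 − x×(3.38 − 0.925) = K_2, so x = (K_1 − K_2)/(3.38 − 0.925) = 7.1828/2.455 = 2.93 km.

2.93 km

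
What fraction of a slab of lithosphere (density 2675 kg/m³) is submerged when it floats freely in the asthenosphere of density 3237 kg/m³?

Submerged fraction = ρ_obj/ρ_fluid = 2675/3237 = 0.826.

0.826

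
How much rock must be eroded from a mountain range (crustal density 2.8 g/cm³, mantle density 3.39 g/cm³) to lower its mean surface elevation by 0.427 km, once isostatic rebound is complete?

2.45 km

Net drop Δ = e − u = e − e ρ_c/ρ_m = e (ρ_m − ρ_c)/ρ_m.
e = Δ ρ_m/(ρ_m − ρ_c) = 0.427 km × 3.39/0.59 = 2.45 km.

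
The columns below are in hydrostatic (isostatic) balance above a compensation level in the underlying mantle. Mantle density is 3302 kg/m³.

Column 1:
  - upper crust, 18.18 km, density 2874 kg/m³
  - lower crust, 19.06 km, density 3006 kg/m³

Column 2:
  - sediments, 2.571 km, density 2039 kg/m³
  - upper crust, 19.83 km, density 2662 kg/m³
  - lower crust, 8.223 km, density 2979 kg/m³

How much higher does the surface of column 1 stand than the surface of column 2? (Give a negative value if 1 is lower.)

−1.57 km

For any compensation level in the mantle, the mantle terms cancel and isostasy reduces to e = (Σt_1 − Σt_2) − (Σ(ρt)_1 − Σ(ρt)_2) / ρ_m.
Σt_1 = 37.24 km; Σt_2 = 30.624 km; Σ(ρt)_1 = 109543.68; Σ(ρt)_2 = 82526.046 (in km·kg/m³).
e = (37.24 − 30.624) − (109543.68 − 82526.046) / 3302 = −1.57 km.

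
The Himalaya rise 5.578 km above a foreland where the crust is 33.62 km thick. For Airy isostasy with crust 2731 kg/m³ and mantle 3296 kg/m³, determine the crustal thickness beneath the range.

Root depth r = h ρ_c / (ρ_m − ρ_c) = 5.578 km × 2731 / 565 = 26.96 km.
Total thickness = T + h + r = 33.62 km + 5.578 km + 26.96 km = 66.2 km.

66.2 km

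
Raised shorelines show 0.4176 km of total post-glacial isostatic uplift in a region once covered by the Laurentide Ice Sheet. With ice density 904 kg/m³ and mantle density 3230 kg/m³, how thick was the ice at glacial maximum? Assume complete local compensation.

1.49 km

u = t ρ_ice/ρ_m → t = u ρ_m/ρ_ice = 0.4176 km × 3230/904 = 1.49 km.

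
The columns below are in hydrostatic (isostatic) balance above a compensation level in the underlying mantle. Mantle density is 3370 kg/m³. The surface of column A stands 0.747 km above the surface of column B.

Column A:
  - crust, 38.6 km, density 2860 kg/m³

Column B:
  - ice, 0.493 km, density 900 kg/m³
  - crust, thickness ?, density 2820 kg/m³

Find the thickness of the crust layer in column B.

Take the compensation level at the base of the deeper column (depth z_c below the surface of column A) and equate Σ ρ_i t_i down to z_c; mantle fills any gap and the z_c terms cancel.
Column A: 38.6×2860 + (z_c − 38.6)×3370
Column B: 0.747×0 + 0.493×900 + x×2820 + (z_c − 0.747 − 0.493 − x)×3370
The z_c×3370 term appears on both sides and cancels. Collect the known terms of each column as K = Σ(ρt)_known − 3370 × (depth of known layers): K_A = 110396 − 3370×38.6 = −19686; K_B = 443.7 − 3370×(0.747 + 0.493) = −3735.1.
Balance: K_A = K_B − x×(3370 − 2820), so x = (K_B − K_A)/(3370 − 2820) = 15950.9/550 = 29 km.

29 km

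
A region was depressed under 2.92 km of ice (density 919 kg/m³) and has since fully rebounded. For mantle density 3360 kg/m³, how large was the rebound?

Removing the load lets mantle flow back in; uplift u satisfies ρ_ice t = ρ_m u.
u = t ρ_ice/ρ_m = 2.92 km × 919/3360 = 0.799 km.

0.799 km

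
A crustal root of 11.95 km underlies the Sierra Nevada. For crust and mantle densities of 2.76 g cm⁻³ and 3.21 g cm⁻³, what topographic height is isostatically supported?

Isostatic balance requires: ρ_c h = (ρ_m − ρ_c) r.
h = r (ρ_m − ρ_c) / ρ_c = 11.95 km × (3.21 − 2.76) / 2.76 = 1.95 km.

1.95 km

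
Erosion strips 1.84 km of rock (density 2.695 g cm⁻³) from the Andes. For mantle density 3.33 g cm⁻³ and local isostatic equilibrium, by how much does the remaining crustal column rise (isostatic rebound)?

Unloading: uplift u = e ρ_c/ρ_m = 1.84 km × 2.695/3.33 = 1.49 km.

1.49 km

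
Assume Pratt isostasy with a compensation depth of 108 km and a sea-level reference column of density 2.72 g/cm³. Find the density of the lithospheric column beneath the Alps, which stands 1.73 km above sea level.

2.68 g/cm³

Pratt balance: ρ_ref D = ρ (D + h).
ρ = ρ_ref D/(D + h) = 2.72 × 108 km/(108 km + 1.73 km) = 2.68 g/cm³.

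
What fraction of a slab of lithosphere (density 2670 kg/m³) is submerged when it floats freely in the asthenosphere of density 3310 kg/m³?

Submerged fraction = ρ_obj/ρ_fluid = 2670/3310 = 80.7%.

80.7%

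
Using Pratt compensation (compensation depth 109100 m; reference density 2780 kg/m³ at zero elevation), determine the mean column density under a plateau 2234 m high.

2720 kg/m³

Pratt balance: ρ_ref D = ρ (D + h).
ρ = ρ_ref D/(D + h) = 2780 × 109100 m/(109100 m + 2234 m) = 2720 kg/m³.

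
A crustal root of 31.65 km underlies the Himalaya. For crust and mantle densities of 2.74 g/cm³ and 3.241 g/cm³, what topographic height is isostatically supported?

By Archimedes' principle applied to the lithosphere: ρ_c h = (ρ_m − ρ_c) r.
h = r (ρ_m − ρ_c) / ρ_c = 31.65 km × (3.241 − 2.74) / 2.74 = 5.79 km.

5.79 km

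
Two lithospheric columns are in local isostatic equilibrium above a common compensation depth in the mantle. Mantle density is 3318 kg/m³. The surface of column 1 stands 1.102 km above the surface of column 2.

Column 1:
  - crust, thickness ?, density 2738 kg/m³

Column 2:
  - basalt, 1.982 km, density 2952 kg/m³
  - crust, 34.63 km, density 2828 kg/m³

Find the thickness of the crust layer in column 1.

36.8 km

Take the compensation level at the base of the deeper column (depth z_c below the surface of column 1) and equate Σ ρ_i t_i down to z_c; mantle fills any gap and the z_c terms cancel.
Column 1: x×2738 + (z_c − 0 − x)×3318
Column 2: 1.102×0 + 1.982×2952 + 34.63×2828 + (z_c − 1.102 − 36.612)×3318
The z_c×3318 term appears on both sides and cancels. Collect the known terms of each column as K = Σ(ρt)_known − 3318 × (depth of known layers): K_1 = 0 − 3318×0 = 0; K_2 = 103784.504 − 3318×(1.102 + 36.612) = −21350.548.
Balance: K_1 − x×(3318 − 2738) = K_2, so x = (K_1 − K_2)/(3318 − 2738) = 21350.5/580 = 36.8 km.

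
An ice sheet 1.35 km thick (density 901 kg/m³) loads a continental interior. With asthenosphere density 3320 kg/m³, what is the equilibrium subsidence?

By Archimedes' principle applied to the lithosphere: the ice load ρ_ice t is balanced by mantle displaced below, ρ_m s.
s = t ρ_ice / ρ_m = 1.35 km × 901/3320 = 0.366 km.

0.366 km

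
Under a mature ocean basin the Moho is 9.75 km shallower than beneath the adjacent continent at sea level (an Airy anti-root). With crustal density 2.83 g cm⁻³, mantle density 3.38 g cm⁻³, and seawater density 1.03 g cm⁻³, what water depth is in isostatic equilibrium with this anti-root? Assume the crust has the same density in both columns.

2.98 km

Replacing a thickness d of crust by seawater at the top must be balanced by replacing crust with mantle at the base: d (ρ_c − ρ_w) = a (ρ_m − ρ_c).
d = a (ρ_m − ρ_c)/(ρ_c − ρ_w) = 9.75 km × 0.55/1.8 = 2.98 km.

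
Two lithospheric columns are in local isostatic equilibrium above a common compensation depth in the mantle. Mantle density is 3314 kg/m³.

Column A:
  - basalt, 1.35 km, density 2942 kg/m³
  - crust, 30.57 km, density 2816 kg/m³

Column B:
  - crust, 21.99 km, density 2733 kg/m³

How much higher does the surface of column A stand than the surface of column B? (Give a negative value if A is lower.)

For any compensation level in the mantle, the mantle terms cancel and isostasy reduces to e = (Σt_A − Σt_B) − (Σ(ρt)_A − Σ(ρt)_B) / ρ_m.
Σt_A = 31.92 km; Σt_B = 21.99 km; Σ(ρt)_A = 90056.82; Σ(ρt)_B = 60098.67 (in km·kg/m³).
e = (31.92 − 21.99) − (90056.82 − 60098.67) / 3314 = 0.89 km.

0.89 km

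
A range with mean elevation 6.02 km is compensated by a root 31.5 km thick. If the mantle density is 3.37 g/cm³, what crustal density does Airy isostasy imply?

ρ_c h = (ρ_m − ρ_c) r → ρ_c (h + r) = ρ_m r → ρ_c = ρ_m r / (h + r).
ρ_c = 3.37 × 31.5 km / (6.02 km + 31.5 km) = 2.83 g/cm³.

2.83 g/cm³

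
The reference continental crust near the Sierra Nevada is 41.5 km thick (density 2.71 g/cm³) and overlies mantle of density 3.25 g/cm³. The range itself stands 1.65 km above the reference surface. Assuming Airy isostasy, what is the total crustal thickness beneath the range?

51.4 km

Root depth r = h ρ_c / (ρ_m − ρ_c) = 1.65 km × 2.71 / 0.54 = 8.281 km.
Total thickness = T + h + r = 41.5 km + 1.65 km + 8.281 km = 51.4 km.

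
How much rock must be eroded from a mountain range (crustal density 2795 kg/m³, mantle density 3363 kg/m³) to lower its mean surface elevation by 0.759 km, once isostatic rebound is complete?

4.49 km

Net drop Δ = e − u = e − e ρ_c/ρ_m = e (ρ_m − ρ_c)/ρ_m.
e = Δ ρ_m/(ρ_m − ρ_c) = 0.759 km × 3363/568 = 4.49 km.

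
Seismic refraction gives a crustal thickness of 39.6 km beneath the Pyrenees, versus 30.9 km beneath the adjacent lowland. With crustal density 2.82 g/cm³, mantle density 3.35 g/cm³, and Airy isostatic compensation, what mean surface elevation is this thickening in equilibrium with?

1.38 km

Excess crust Δ = 39.6 km − 30.9 km = 8.7 km, split between elevation h and root r with h + r = Δ.
Airy balance ρ_c h = (ρ_m − ρ_c) r gives r = h ρ_c/(ρ_m − ρ_c), so h (1 + ρ_c/(ρ_m − ρ_c)) = Δ, i.e. h = Δ (ρ_m − ρ_c)/ρ_m.
h = 8.7 km × 0.53/3.35 = 1.38 km.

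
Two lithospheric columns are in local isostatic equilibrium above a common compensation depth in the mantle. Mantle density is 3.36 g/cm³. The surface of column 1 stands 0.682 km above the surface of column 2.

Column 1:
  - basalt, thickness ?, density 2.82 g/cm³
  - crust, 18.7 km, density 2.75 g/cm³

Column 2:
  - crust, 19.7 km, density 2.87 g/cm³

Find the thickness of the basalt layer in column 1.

Take the compensation level at the base of the deeper column (depth z_c below the surface of column 1) and equate Σ ρ_i t_i down to z_c; mantle fills any gap and the z_c terms cancel.
Column 1: x×2.82 + 18.7×2.75 + (z_c − 18.7 − x)×3.36
Column 2: 0.682×0 + 19.7×2.87 + (z_c − 0.682 − 19.7)×3.36
The z_c×3.36 term appears on both sides and cancels. Collect the known terms of each column as K = Σ(ρt)_known − 3.36 × (depth of known layers): K_1 = 51.425 − 3.36×18.7 = −11.407; K_2 = 56.539 − 3.36×(0.682 + 19.7) = −11.94452.
Balance: K_1 − x×(3.36 − 2.82) = K_2, so x = (K_1 − K_2)/(3.36 − 2.82) = 0.53752/0.54 = 0.995 km.

0.995 km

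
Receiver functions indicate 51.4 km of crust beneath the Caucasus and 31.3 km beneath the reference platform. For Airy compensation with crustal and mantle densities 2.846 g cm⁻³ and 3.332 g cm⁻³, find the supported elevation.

2.93 km

Excess crust Δ = 51.4 km − 31.3 km = 20.1 km, split between elevation h and root r with h + r = Δ.
Airy balance ρ_c h = (ρ_m − ρ_c) r gives r = h ρ_c/(ρ_m − ρ_c), so h (1 + ρ_c/(ρ_m − ρ_c)) = Δ, i.e. h = Δ (ρ_m − ρ_c)/ρ_m.
h = 20.1 km × 0.486/3.332 = 2.93 km.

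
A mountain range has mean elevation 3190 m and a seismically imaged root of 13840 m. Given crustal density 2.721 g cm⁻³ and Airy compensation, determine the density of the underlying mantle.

Airy balance: ρ_c h = (ρ_m − ρ_c) r → ρ_m = ρ_c (1 + h/r).
ρ_m = 2.721 × (1 + 3190 m/13840 m) = 3.35 g cm⁻³.

3.35 g cm⁻³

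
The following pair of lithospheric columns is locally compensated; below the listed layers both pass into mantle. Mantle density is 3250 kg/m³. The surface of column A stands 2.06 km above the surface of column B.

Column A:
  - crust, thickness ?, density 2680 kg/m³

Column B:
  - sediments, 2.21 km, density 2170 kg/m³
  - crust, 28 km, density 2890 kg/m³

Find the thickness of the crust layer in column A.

33.6 km

Take the compensation level at the base of the deeper column (depth z_c below the surface of column A) and equate Σ ρ_i t_i down to z_c; mantle fills any gap and the z_c terms cancel.
Column A: x×2680 + (z_c − 0 − x)×3250
Column B: 2.06×0 + 2.21×2170 + 28×2890 + (z_c − 2.06 − 30.21)×3250
The z_c×3250 term appears on both sides and cancels. Collect the known terms of each column as K = Σ(ρt)_known − 3250 × (depth of known layers): K_A = 0 − 3250×0 = 0; K_B = 85715.7 − 3250×(2.06 + 30.21) = −19161.8.
Balance: K_A − x×(3250 − 2680) = K_B, so x = (K_A − K_B)/(3250 − 2680) = 19161.8/570 = 33.6 km.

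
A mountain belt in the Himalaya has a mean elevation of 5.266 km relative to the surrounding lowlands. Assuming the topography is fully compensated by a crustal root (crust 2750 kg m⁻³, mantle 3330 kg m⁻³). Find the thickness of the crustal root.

25 km

For local isostatic compensation: the weight of the topography is balanced by the buoyancy of the root, ρ_c h = (ρ_m − ρ_c) r.
r = h · ρ_c / (ρ_m − ρ_c) = 5.266 km × 2750 / (3330 − 2750) = 25 km.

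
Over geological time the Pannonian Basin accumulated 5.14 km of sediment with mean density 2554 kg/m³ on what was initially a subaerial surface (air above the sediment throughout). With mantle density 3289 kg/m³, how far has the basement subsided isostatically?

3.99 km

Subaerial load: s = t ρ_sed / ρ_m = 5.14 km × 2554/3289 = 3.99 km.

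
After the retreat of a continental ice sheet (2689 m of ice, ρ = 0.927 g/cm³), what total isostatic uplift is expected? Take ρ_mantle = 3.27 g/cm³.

Removing the load lets mantle flow back in; uplift u satisfies ρ_ice t = ρ_m u.
u = t ρ_ice/ρ_m = 2689 m × 0.927/3.27 = 762 m.

762 m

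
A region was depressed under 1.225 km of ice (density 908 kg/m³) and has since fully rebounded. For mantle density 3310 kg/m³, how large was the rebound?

Removing the load lets mantle flow back in; uplift u satisfies ρ_ice t = ρ_m u.
u = t ρ_ice/ρ_m = 1.225 km × 908/3310 = 0.336 km.

0.336 km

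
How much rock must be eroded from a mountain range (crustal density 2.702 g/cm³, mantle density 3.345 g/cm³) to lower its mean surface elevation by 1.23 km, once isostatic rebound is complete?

6.4 km

Net drop Δ = e − u = e − e ρ_c/ρ_m = e (ρ_m − ρ_c)/ρ_m.
e = Δ ρ_m/(ρ_m − ρ_c) = 1.23 km × 3.345/0.643 = 6.4 km.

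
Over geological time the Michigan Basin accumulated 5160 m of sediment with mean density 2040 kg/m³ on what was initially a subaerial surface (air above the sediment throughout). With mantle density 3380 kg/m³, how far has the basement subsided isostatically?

Subaerial load: s = t ρ_sed / ρ_m = 5160 m × 2040/3380 = 3110 m.

3110 m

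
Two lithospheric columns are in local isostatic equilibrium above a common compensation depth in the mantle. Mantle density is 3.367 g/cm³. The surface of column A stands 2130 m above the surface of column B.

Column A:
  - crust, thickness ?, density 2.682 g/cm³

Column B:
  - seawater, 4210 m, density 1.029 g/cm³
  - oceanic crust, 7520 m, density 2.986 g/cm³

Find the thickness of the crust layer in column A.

Take the compensation level at the base of the deeper column (depth z_c below the surface of column A) and equate Σ ρ_i t_i down to z_c; mantle fills any gap and the z_c terms cancel.
Column A: x×2.682 + (z_c − 0 − x)×3.367
Column B: 2130×0 + 4210×1.029 + 7520×2.986 + (z_c − 2130 − 11730)×3.367
The z_c×3.367 term appears on both sides and cancels. Collect the known terms of each column as K = Σ(ρt)_known − 3.367 × (depth of known layers): K_A = 0 − 3.367×0 = 0; K_B = 26786.81 − 3.367×(2130 + 11730) = −19879.81.
Balance: K_A − x×(3.367 − 2.682) = K_B, so x = (K_A − K_B)/(3.367 − 2.682) = 19879.8/0.685 = 29000 m.

29000 m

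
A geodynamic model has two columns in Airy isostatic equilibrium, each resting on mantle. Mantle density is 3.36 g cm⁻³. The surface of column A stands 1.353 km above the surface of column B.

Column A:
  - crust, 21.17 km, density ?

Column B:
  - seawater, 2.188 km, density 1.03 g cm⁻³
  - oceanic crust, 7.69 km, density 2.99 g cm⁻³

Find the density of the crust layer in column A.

2.77 g cm⁻³

Take the compensation level at the base of the deeper column (depth z_c below the surface of column A) and equate Σ ρ_i t_i down to z_c; mantle fills any gap and the z_c terms cancel.
Column A: 21.17×ρ + (z_c − 21.17)×3.36
Column B: 1.353×0 + 2.188×1.03 + 7.69×2.99 + (z_c − 1.353 − 9.878)×3.36
The z_c×3.36 term appears on both sides and cancels. Collect the known terms of each column as K = Σ(ρt)_known − 3.36 × (depth of known layers): K_A = 0 − 3.36×21.17 = −71.1312; K_B = 25.24674 − 3.36×(1.353 + 9.878) = −12.48942.
Balance: K_A + 21.17×ρ = K_B, so ρ = (K_B − K_A)/21.17 = 58.6418/21.17 = 2.77 g cm⁻³.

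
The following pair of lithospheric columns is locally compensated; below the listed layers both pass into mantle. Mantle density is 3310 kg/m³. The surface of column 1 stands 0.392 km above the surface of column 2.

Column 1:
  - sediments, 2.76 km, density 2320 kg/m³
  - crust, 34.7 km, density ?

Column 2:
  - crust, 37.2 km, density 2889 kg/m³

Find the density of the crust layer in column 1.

2900 kg/m³

Take the compensation level at the base of the deeper column (depth z_c below the surface of column 1) and equate Σ ρ_i t_i down to z_c; mantle fills any gap and the z_c terms cancel.
Column 1: 2.76×2320 + 34.7×ρ + (z_c − 37.46)×3310
Column 2: 0.392×0 + 37.2×2889 + (z_c − 0.392 − 37.2)×3310
The z_c×3310 term appears on both sides and cancels. Collect the known terms of each column as K = Σ(ρt)_known − 3310 × (depth of known layers): K_1 = 6403.2 − 3310×37.46 = −117589.4; K_2 = 107470.8 − 3310×(0.392 + 37.2) = −16958.72.
Balance: K_1 + 34.7×ρ = K_2, so ρ = (K_2 − K_1)/34.7 = 100631/34.7 = 2900 kg/m³.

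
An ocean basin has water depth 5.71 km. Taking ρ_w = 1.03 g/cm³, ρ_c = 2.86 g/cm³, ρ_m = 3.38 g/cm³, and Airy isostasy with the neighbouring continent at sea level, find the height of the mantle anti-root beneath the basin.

By Archimedes' principle applied to the lithosphere: replacing crust with seawater at the top is compensated by replacing crust with mantle at the base: d (ρ_c − ρ_w) = a (ρ_m − ρ_c).
a = d (ρ_c − ρ_w)/(ρ_m − ρ_c) = 5.71 km × 1.83/0.52 = 20.1 km.

20.1 km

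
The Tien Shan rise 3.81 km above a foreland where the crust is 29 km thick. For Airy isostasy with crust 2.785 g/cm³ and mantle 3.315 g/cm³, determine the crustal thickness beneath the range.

52.8 km

Root depth r = h ρ_c / (ρ_m − ρ_c) = 3.81 km × 2.785 / 0.53 = 20.02 km.
Total thickness = T + h + r = 29 km + 3.81 km + 20.02 km = 52.8 km.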